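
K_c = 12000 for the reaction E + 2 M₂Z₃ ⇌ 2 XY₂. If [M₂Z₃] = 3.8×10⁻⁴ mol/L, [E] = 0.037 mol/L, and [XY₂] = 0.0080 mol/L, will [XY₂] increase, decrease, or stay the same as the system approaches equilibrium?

Q_c = [XY₂]² / ([E]·[M₂Z₃]²) = (0.0080)² / ((0.037)·(3.8×10⁻⁴)²) = 12000
Q_c = 12000 = K_c; the system is at equilibrium.

stay the same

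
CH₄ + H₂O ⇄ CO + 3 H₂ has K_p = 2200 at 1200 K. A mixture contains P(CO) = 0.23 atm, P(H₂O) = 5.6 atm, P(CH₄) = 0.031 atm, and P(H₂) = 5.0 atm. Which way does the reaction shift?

to the right

Q_p = P(CO)·P(H₂)³ / (P(CH₄)·P(H₂O)) = (0.23)·(5.0)³ / ((0.031)·(5.6)) = 170
Q_p = 170 < K_p = 2200, so the forward reaction proceeds.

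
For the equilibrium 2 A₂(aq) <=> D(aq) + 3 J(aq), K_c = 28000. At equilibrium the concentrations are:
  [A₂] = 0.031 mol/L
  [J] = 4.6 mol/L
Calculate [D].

[D] = 0.28 mol/L

At equilibrium, K_c = [D]·[J]³ / [A₂]² = 28000.
([D])·(4.6)³ / (0.031)² = 28000
[D] = 0.276 = 0.28 mol/L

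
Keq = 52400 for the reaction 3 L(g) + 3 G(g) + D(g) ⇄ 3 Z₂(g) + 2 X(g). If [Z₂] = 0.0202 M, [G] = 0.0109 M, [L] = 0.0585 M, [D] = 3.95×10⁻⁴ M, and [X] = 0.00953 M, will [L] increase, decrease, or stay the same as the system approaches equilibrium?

decrease

Q = [Z₂]³·[X]² / ([L]³·[G]³·[D]) = (0.0202)³·(0.00953)² / ((0.0585)³·(0.0109)³·(3.95×10⁻⁴)) = 7310
Q = 7310 < Keq = 52400: net forward reaction.
L is a reactant, so it decreases.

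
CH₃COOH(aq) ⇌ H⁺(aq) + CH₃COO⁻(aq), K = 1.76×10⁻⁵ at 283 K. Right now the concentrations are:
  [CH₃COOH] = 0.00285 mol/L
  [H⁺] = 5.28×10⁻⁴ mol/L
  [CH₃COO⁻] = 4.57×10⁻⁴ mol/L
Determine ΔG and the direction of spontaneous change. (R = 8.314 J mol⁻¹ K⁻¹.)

ΔG = 3.70 kJ/mol; the forward reaction is non-spontaneous

Q = [H⁺]·[CH₃COO⁻] / [CH₃COOH] = (5.28×10⁻⁴)·(4.57×10⁻⁴) / (0.00285) = 8.47×10⁻⁵
ΔG = RT ln(Q/K) = (8.314 J mol⁻¹ K⁻¹)(283 K) × ln(8.47×10⁻⁵/1.76×10⁻⁵)
   = (2.353 kJ/mol)(1.571) = 3.70 kJ/mol
ΔG > 0, so the forward reaction is non-spontaneous (proceeds in reverse).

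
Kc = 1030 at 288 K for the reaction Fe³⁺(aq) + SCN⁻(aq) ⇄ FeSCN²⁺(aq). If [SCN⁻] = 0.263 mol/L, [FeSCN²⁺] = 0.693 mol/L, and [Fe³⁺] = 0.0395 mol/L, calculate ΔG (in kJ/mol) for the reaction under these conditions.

ΔG = -6.55 kJ/mol

Qc = [FeSCN²⁺] / ([Fe³⁺]·[SCN⁻]) = (0.693) / ((0.0395)·(0.263)) = 66.7
ΔG = RT ln(Qc/Kc) = (8.314 J mol⁻¹ K⁻¹)(288 K) × ln(66.7/1030)
   = (2.394 kJ/mol)(-2.737) = -6.55 kJ/mol
ΔG < 0, so the forward reaction is spontaneous (proceeds forward).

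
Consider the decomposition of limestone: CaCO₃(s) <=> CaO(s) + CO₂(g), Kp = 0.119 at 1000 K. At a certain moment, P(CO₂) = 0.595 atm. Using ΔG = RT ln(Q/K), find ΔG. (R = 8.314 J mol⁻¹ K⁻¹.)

(CaCO₃, CaO are pure solids — omitted from Qp.)
Qp = P(CO₂) = 0.595
ΔG = RT ln(Qp/Kp) = (8.314 J mol⁻¹ K⁻¹)(1000 K) × ln(0.595/0.119)
   = (8.314 kJ/mol)(1.609) = 13.4 kJ/mol
ΔG > 0, so the forward reaction is non-spontaneous (proceeds in reverse).

ΔG = 13.4 kJ/mol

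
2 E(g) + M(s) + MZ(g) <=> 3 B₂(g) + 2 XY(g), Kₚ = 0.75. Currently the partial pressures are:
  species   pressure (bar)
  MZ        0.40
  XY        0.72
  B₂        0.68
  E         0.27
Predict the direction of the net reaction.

in the reverse direction

(M is a pure solid — omitted from Qₚ.)
Qₚ = P(B₂)³·P(XY)² / (P(E)²·P(MZ)) = (0.68)³·(0.72)² / ((0.27)²·(0.40)) = 5.6
Qₚ = 5.6 > Kₚ = 0.75, so the reverse reaction proceeds.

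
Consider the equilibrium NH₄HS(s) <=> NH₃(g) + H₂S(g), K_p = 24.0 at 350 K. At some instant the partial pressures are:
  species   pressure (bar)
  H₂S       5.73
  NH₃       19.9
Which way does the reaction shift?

in the reverse direction

(NH₄HS is a pure solid — omitted from Q_p.)
Q_p = P(NH₃)·P(H₂S) = (19.9)·(5.73) = 114
Q_p = 114 > K_p = 24.0, so the reverse reaction proceeds.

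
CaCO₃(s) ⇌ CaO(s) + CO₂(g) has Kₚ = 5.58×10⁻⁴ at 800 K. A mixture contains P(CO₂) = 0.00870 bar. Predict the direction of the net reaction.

(CaCO₃, CaO are pure solids — omitted from Qₚ.)
Qₚ = P(CO₂) = 0.00870
Qₚ = 0.00870 > Kₚ = 5.58×10⁻⁴, so the reverse reaction proceeds.

toward reactants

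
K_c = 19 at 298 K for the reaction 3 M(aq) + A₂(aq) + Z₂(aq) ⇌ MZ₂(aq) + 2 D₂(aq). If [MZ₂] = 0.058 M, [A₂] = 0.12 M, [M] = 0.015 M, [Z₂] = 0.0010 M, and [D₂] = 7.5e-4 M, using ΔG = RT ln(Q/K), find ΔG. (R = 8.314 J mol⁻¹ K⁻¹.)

ΔG = 3.58 kJ/mol

Q_c = [MZ₂]·[D₂]² / ([M]³·[A₂]·[Z₂]) = (0.058)·(7.5e-4)² / ((0.015)³·(0.12)·(0.0010)) = 80.6
ΔG = RT ln(Q_c/K_c) = (8.314 J mol⁻¹ K⁻¹)(298 K) × ln(80.6/19)
   = (2.478 kJ/mol)(1.445) = 3.58 kJ/mol
ΔG > 0, so the forward reaction is non-spontaneous (proceeds in reverse).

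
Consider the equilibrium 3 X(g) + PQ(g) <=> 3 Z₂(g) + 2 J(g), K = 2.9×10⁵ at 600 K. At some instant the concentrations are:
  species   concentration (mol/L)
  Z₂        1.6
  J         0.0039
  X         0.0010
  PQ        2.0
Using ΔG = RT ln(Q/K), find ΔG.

ΔG = -11.1 kJ/mol

Q = [Z₂]³·[J]² / ([X]³·[PQ]) = (1.6)³·(0.0039)² / ((0.0010)³·(2.0)) = 31200
ΔG = RT ln(Q/K) = (8.314 J mol⁻¹ K⁻¹)(600 K) × ln(31200/2.9×10⁵)
   = (4.988 kJ/mol)(-2.229) = -11.1 kJ/mol
ΔG < 0, so the forward reaction is spontaneous (proceeds forward).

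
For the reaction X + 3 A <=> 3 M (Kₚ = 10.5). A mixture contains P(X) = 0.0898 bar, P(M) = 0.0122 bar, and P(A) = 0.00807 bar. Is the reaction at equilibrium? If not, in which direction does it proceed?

Qₚ = P(M)³ / (P(X)·P(A)³) = (0.0122)³ / ((0.0898)·(0.00807)³) = 38.5
Qₚ = 38.5 > Kₚ = 10.5, so the reverse reaction proceeds.

toward reactants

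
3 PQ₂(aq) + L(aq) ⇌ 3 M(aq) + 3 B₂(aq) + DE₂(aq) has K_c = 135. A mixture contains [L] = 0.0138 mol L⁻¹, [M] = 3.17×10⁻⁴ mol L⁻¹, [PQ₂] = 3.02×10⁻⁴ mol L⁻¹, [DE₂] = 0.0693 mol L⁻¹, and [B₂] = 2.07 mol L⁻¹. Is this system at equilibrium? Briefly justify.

Q_c = [M]³·[B₂]³·[DE₂] / ([PQ₂]³·[L]) = (3.17×10⁻⁴)³·(2.07)³·(0.0693) / ((3.02×10⁻⁴)³·(0.0138)) = 51.5
Q_c = 51.5 < K_c = 135: net forward reaction.

no; Q < K, reaction proceeds forward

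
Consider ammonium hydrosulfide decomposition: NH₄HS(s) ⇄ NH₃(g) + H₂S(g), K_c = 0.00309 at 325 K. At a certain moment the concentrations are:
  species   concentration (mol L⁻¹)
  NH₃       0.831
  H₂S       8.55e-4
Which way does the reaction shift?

in the forward direction

(NH₄HS is a pure solid — omitted from Q_c.)
Q_c = [NH₃]·[H₂S] = (0.831)·(8.55e-4) = 7.11e-4
Q_c = 7.11e-4 < K_c = 0.00309, so the forward reaction proceeds.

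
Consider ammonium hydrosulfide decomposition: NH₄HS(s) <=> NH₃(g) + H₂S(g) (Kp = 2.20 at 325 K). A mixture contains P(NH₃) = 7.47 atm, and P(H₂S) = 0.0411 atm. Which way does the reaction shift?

(NH₄HS is a pure solid — omitted from Qp.)
Qp = P(NH₃)·P(H₂S) = (7.47)·(0.0411) = 0.307
Qp = 0.307 < Kp = 2.20, so the forward reaction proceeds.

forward (toward products)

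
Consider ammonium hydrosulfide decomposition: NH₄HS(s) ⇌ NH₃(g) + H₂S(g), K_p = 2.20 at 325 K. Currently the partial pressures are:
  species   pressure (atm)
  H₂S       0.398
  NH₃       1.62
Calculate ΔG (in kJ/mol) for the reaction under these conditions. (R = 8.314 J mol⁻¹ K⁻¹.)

ΔG = -3.32 kJ/mol

(NH₄HS is a pure solid — omitted from Q_p.)
Q_p = P(NH₃)·P(H₂S) = (1.62)·(0.398) = 0.645
ΔG = RT ln(Q_p/K_p) = (8.314 J mol⁻¹ K⁻¹)(325 K) × ln(0.645/2.20)
   = (2.702 kJ/mol)(-1.227) = -3.32 kJ/mol
ΔG < 0, so the forward reaction is spontaneous (proceeds forward).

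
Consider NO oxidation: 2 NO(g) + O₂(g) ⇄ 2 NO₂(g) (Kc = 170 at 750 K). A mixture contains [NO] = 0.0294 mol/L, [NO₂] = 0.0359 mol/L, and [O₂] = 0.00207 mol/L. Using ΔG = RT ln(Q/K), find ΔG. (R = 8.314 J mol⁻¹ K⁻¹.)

ΔG = 9.00 kJ/mol

Qc = [NO₂]² / ([NO]²·[O₂]) = (0.0359)² / ((0.0294)²·(0.00207)) = 720
ΔG = RT ln(Qc/Kc) = (8.314 J mol⁻¹ K⁻¹)(750 K) × ln(720/170)
   = (6.236 kJ/mol)(1.443) = 9.00 kJ/mol
ΔG > 0, so the forward reaction is non-spontaneous (proceeds in reverse).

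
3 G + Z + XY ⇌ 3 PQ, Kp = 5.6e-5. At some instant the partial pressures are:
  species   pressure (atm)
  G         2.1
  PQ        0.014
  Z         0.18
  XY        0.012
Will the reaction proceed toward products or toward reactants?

reverse (toward reactants)

Qp = P(PQ)³ / (P(G)³·P(Z)·P(XY)) = (0.014)³ / ((2.1)³·(0.18)·(0.012)) = 1.4e-4
Qp = 1.4e-4 > Kp = 5.6e-5, so the reverse reaction proceeds.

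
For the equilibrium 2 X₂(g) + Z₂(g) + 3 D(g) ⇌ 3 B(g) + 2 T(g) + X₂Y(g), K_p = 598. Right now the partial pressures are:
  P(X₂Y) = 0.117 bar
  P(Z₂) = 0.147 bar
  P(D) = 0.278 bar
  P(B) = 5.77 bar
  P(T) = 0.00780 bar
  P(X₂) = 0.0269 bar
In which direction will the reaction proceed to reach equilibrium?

Q_p = P(B)³·P(T)²·P(X₂Y) / (P(X₂)²·P(Z₂)·P(D)³) = (5.77)³·(0.00780)²·(0.117) / ((0.0269)²·(0.147)·(0.278)³) = 598
Q_p = 598 = K_p, so the system is already at equilibrium.

no net change (already at equilibrium)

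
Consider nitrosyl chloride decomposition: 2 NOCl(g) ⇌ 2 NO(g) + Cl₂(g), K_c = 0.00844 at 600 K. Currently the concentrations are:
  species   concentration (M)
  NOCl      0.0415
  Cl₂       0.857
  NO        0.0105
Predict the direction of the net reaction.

reverse (toward reactants)

Q_c = [NO]²·[Cl₂] / [NOCl]² = (0.0105)²·(0.857) / (0.0415)² = 0.0549
Q_c = 0.0549 > K_c = 0.00844, so the reverse reaction proceeds.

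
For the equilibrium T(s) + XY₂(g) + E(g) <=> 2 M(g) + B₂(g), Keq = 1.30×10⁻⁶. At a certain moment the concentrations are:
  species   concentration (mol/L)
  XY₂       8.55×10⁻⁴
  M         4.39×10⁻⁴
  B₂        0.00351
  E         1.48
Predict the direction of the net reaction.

(T is a pure solid — omitted from Q.)
Q = [M]²·[B₂] / ([XY₂]·[E]) = (4.39×10⁻⁴)²·(0.00351) / ((8.55×10⁻⁴)·(1.48)) = 5.35×10⁻⁷
Q = 5.35×10⁻⁷ < Keq = 1.30×10⁻⁶, so the forward reaction proceeds.

forward (toward products)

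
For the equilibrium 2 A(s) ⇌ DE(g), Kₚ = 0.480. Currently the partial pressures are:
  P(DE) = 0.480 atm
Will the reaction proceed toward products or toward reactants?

neither direction; the system is at equilibrium

(A is a pure solid — omitted from Qₚ.)
Qₚ = P(DE) = 0.480
Qₚ = 0.480 = Kₚ, so the system is already at equilibrium.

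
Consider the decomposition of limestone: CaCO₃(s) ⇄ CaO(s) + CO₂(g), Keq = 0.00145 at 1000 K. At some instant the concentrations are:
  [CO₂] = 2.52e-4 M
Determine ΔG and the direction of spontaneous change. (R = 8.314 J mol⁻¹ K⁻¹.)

(CaCO₃, CaO are pure solids — omitted from Q.)
Q = [CO₂] = 2.52e-4
ΔG = RT ln(Q/Keq) = (8.314 J mol⁻¹ K⁻¹)(1000 K) × ln(2.52e-4/0.00145)
   = (8.314 kJ/mol)(-1.750) = -14.5 kJ/mol
ΔG < 0, so the forward reaction is spontaneous (proceeds forward).

ΔG = -14.5 kJ/mol; the forward reaction is spontaneous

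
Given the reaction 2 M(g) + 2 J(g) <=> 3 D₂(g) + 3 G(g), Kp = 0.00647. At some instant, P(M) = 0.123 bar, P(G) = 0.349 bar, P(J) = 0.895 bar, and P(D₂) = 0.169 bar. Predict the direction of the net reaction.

Qp = P(D₂)³·P(G)³ / (P(M)²·P(J)²) = (0.169)³·(0.349)³ / ((0.123)²·(0.895)²) = 0.0169
Qp = 0.0169 > Kp = 0.00647, so the reverse reaction proceeds.

toward reactants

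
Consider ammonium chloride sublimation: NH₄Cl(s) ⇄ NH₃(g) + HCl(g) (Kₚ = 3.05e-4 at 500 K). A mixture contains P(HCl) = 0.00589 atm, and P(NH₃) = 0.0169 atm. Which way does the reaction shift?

(NH₄Cl is a pure solid — omitted from Qₚ.)
Qₚ = P(NH₃)·P(HCl) = (0.0169)·(0.00589) = 9.95e-5
Qₚ = 9.95e-5 < Kₚ = 3.05e-4, so the forward reaction proceeds.

toward products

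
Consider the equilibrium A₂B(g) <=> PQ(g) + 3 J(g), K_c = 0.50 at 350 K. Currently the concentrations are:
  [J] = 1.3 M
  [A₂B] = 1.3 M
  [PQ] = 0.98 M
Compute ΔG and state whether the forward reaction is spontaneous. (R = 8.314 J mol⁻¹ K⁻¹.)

Q_c = [PQ]·[J]³ / [A₂B] = (0.98)·(1.3)³ / (1.3) = 1.66
ΔG = RT ln(Q_c/K_c) = (8.314 J mol⁻¹ K⁻¹)(350 K) × ln(1.66/0.50)
   = (2.910 kJ/mol)(1.200) = 3.49 kJ/mol
ΔG > 0, so the forward reaction is non-spontaneous (proceeds in reverse).

ΔG = 3.49 kJ/mol; the forward reaction is non-spontaneous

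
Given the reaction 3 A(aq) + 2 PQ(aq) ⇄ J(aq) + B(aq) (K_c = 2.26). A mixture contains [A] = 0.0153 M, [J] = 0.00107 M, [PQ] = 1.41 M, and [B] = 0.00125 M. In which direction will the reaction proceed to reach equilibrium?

in the forward direction

Q_c = [J]·[B] / ([A]³·[PQ]²) = (0.00107)·(0.00125) / ((0.0153)³·(1.41)²) = 0.188
Q_c = 0.188 < K_c = 2.26, so the forward reaction proceeds.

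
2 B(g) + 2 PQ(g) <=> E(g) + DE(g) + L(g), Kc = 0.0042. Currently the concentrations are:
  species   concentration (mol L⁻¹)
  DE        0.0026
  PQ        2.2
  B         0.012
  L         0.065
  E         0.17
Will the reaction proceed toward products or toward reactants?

Qc = [E]·[DE]·[L] / ([B]²·[PQ]²) = (0.17)·(0.0026)·(0.065) / ((0.012)²·(2.2)²) = 0.041
Qc = 0.041 > Kc = 0.0042, so the reverse reaction proceeds.

in the reverse direction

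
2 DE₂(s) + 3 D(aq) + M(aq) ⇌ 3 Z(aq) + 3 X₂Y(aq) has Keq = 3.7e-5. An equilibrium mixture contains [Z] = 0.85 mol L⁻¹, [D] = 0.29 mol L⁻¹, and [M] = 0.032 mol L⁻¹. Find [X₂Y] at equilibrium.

[X₂Y] = 0.0036 mol L⁻¹

(DE₂ is a pure solid — omitted from Keq.)
At equilibrium, Keq = [Z]³·[X₂Y]³ / ([D]³·[M]) = 3.7e-5.
(0.85)³·([X₂Y])³ / ((0.29)³·(0.032)) = 3.7e-5
[X₂Y]³ = 4.70e-8 ⇒ [X₂Y] = 0.0036 mol L⁻¹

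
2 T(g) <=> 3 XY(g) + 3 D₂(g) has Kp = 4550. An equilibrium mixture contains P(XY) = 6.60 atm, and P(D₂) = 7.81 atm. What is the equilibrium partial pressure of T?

P(T) = 5.49 atm

At equilibrium, Kp = P(XY)³·P(D₂)³ / P(T)² = 4550.
(6.60)³·(7.81)³ / (P(T))² = 4550
P(T)² = 30.1 ⇒ P(T) = 5.49 atm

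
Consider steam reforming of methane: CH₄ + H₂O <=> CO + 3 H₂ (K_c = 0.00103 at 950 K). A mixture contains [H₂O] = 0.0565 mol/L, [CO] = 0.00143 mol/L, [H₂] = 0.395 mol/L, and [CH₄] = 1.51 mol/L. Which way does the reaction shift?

Q_c = [CO]·[H₂]³ / ([CH₄]·[H₂O]) = (0.00143)·(0.395)³ / ((1.51)·(0.0565)) = 0.00103
Q_c = 0.00103 = K_c, so the system is already at equilibrium.

at equilibrium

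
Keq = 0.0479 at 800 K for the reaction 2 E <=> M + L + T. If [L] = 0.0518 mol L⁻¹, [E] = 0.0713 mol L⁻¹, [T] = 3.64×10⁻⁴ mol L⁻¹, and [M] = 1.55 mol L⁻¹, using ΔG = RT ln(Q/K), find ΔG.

Q = [M]·[L]·[T] / [E]² = (1.55)·(0.0518)·(3.64×10⁻⁴) / (0.0713)² = 0.00575
ΔG = RT ln(Q/Keq) = (8.314 J mol⁻¹ K⁻¹)(800 K) × ln(0.00575/0.0479)
   = (6.651 kJ/mol)(-2.120) = -14.1 kJ/mol
ΔG < 0, so the forward reaction is spontaneous (proceeds forward).

ΔG = -14.1 kJ/mol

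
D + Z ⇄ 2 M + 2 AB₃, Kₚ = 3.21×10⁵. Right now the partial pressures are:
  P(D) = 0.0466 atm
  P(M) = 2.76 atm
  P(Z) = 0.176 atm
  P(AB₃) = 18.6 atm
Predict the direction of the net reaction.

Qₚ = P(M)²·P(AB₃)² / (P(D)·P(Z)) = (2.76)²·(18.6)² / ((0.0466)·(0.176)) = 3.21×10⁵
Qₚ = 3.21×10⁵ = Kₚ, so the system is already at equilibrium.

at equilibrium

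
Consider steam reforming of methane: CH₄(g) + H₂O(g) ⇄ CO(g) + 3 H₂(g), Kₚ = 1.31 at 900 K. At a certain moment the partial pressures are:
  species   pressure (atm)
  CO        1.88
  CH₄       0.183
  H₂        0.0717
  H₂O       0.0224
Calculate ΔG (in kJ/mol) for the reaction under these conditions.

ΔG = -15.3 kJ/mol

Qₚ = P(CO)·P(H₂)³ / (P(CH₄)·P(H₂O)) = (1.88)·(0.0717)³ / ((0.183)·(0.0224)) = 0.169
ΔG = RT ln(Qₚ/Kₚ) = (8.314 J mol⁻¹ K⁻¹)(900 K) × ln(0.169/1.31)
   = (7.483 kJ/mol)(-2.048) = -15.3 kJ/mol
ΔG < 0, so the forward reaction is spontaneous (proceeds forward).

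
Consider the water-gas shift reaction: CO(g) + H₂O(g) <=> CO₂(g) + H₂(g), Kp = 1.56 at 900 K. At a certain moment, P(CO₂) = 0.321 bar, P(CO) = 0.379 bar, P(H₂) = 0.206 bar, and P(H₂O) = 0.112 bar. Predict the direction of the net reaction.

no net change (already at equilibrium)

Qp = P(CO₂)·P(H₂) / (P(CO)·P(H₂O)) = (0.321)·(0.206) / ((0.379)·(0.112)) = 1.56
Qp = 1.56 = Kp, so the system is already at equilibrium.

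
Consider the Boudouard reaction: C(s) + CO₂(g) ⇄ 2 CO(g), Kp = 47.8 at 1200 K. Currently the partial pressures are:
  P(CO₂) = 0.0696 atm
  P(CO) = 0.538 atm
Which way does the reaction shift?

to the right

(C is a pure solid — omitted from Qp.)
Qp = P(CO)² / P(CO₂) = (0.538)² / (0.0696) = 4.16
Qp = 4.16 < Kp = 47.8, so the forward reaction proceeds.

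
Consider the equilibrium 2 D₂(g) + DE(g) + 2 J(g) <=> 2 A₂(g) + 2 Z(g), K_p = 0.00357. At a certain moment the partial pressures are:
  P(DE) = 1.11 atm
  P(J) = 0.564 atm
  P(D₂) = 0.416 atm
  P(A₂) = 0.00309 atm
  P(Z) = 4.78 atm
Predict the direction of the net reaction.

Q_p = P(A₂)²·P(Z)² / (P(D₂)²·P(DE)·P(J)²) = (0.00309)²·(4.78)² / ((0.416)²·(1.11)·(0.564)²) = 0.00357
Q_p = 0.00357 = K_p, so the system is already at equilibrium.

no net change (already at equilibrium)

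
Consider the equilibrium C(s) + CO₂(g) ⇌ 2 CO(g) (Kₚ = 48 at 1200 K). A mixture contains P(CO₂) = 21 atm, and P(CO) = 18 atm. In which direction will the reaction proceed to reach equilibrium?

(C is a pure solid — omitted from Qₚ.)
Qₚ = P(CO)² / P(CO₂) = (18)² / (21) = 15
Qₚ = 15 < Kₚ = 48, so the forward reaction proceeds.

to the right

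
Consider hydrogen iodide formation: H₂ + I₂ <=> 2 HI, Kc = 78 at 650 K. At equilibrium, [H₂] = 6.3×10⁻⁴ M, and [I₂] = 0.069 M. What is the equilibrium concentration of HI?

[HI] = 0.058 M

At equilibrium, Kc = [HI]² / ([H₂]·[I₂]) = 78.
([HI])² / ((6.3×10⁻⁴)·(0.069)) = 78
[HI]² = 0.00339 ⇒ [HI] = 0.058 M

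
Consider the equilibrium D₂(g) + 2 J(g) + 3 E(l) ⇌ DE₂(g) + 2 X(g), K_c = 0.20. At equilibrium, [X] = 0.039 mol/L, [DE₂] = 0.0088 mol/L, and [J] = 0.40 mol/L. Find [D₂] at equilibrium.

(E is a pure liquid — omitted from K_c.)
At equilibrium, K_c = [DE₂]·[X]² / ([D₂]·[J]²) = 0.20.
(0.0088)·(0.039)² / (([D₂])·(0.40)²) = 0.20
[D₂] = 4.18×10⁻⁴ = 4.2×10⁻⁴ mol/L

[D₂] = 4.2×10⁻⁴ mol/L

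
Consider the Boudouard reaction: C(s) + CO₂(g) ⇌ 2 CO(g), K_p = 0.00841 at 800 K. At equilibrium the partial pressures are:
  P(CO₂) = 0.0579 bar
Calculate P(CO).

P(CO) = 0.0221 bar

(C is a pure solid — omitted from K_p.)
At equilibrium, K_p = P(CO)² / P(CO₂) = 0.00841.
(P(CO))² / (0.0579) = 0.00841
P(CO)² = 4.87×10⁻⁴ ⇒ P(CO) = 0.0221 bar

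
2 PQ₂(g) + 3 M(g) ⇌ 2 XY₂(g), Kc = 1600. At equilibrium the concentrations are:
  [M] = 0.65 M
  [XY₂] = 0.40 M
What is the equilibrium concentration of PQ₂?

At equilibrium, Kc = [XY₂]² / ([PQ₂]²·[M]³) = 1600.
(0.40)² / (([PQ₂])²·(0.65)³) = 1600
[PQ₂]² = 3.64×10⁻⁴ ⇒ [PQ₂] = 0.019 M

[PQ₂] = 0.019 M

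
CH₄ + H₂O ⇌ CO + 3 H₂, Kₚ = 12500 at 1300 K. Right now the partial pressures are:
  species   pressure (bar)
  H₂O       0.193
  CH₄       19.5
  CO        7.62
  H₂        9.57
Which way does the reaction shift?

to the right

Qₚ = P(CO)·P(H₂)³ / (P(CH₄)·P(H₂O)) = (7.62)·(9.57)³ / ((19.5)·(0.193)) = 1770
Qₚ = 1770 < Kₚ = 12500, so the forward reaction proceeds.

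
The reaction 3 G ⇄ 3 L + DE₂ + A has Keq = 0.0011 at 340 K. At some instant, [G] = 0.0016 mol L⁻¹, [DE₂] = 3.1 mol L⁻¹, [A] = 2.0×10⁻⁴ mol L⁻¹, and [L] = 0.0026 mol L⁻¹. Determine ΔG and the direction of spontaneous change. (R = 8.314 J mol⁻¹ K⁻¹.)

Q = [L]³·[DE₂]·[A] / [G]³ = (0.0026)³·(3.1)·(2.0×10⁻⁴) / (0.0016)³ = 0.00266
ΔG = RT ln(Q/Keq) = (8.314 J mol⁻¹ K⁻¹)(340 K) × ln(0.00266/0.0011)
   = (2.827 kJ/mol)(0.8830) = 2.50 kJ/mol
ΔG > 0, so the forward reaction is non-spontaneous (proceeds in reverse).

ΔG = 2.50 kJ/mol; the forward reaction is non-spontaneous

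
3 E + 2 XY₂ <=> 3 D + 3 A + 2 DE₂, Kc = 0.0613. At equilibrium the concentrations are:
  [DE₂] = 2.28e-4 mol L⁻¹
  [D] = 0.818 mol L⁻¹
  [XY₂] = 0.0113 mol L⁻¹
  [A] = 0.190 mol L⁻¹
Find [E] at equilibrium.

[E] = 0.0292 mol L⁻¹

At equilibrium, Kc = [D]³·[A]³·[DE₂]² / ([E]³·[XY₂]²) = 0.0613.
(0.818)³·(0.190)³·(2.28e-4)² / (([E])³·(0.0113)²) = 0.0613
[E]³ = 2.49e-5 ⇒ [E] = 0.0292 mol L⁻¹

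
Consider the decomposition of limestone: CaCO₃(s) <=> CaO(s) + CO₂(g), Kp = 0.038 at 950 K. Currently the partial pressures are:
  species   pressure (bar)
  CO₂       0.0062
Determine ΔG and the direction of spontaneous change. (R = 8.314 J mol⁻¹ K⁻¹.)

ΔG = -14.3 kJ/mol; the forward reaction is spontaneous

(CaCO₃, CaO are pure solids — omitted from Qp.)
Qp = P(CO₂) = 0.00620
ΔG = RT ln(Qp/Kp) = (8.314 J mol⁻¹ K⁻¹)(950 K) × ln(0.00620/0.038)
   = (7.898 kJ/mol)(-1.813) = -14.3 kJ/mol
ΔG < 0, so the forward reaction is spontaneous (proceeds forward).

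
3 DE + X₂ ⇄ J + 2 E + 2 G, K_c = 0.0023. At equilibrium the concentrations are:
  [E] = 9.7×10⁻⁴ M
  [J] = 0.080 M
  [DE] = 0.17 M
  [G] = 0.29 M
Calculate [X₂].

At equilibrium, K_c = [J]·[E]²·[G]² / ([DE]³·[X₂]) = 0.0023.
(0.080)·(9.7×10⁻⁴)²·(0.29)² / ((0.17)³·([X₂])) = 0.0023
[X₂] = 5.60×10⁻⁴ = 5.6×10⁻⁴ M

[X₂] = 5.6×10⁻⁴ M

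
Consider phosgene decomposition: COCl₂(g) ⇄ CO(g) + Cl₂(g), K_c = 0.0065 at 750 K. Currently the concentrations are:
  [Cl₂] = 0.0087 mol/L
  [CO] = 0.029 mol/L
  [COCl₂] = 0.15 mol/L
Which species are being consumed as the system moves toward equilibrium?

Q_c = [CO]·[Cl₂] / [COCl₂] = (0.029)·(0.0087) / (0.15) = 0.0017
Q_c = 0.0017 < K_c = 0.0065: net forward reaction.

COCl₂ (reactants)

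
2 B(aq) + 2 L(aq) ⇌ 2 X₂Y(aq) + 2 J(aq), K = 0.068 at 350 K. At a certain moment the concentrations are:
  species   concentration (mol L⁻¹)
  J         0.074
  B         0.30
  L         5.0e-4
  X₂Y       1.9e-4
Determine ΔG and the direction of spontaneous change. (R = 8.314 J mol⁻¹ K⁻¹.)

Q = [X₂Y]²·[J]² / ([B]²·[L]²) = (1.9e-4)²·(0.074)² / ((0.30)²·(5.0e-4)²) = 0.00879
ΔG = RT ln(Q/K) = (8.314 J mol⁻¹ K⁻¹)(350 K) × ln(0.00879/0.068)
   = (2.910 kJ/mol)(-2.046) = -5.95 kJ/mol
ΔG < 0, so the forward reaction is spontaneous (proceeds forward).

ΔG = -5.95 kJ/mol; the forward reaction is spontaneous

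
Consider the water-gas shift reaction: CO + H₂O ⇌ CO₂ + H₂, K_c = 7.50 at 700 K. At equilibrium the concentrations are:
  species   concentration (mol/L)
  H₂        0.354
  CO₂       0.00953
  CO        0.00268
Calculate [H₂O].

At equilibrium, K_c = [CO₂]·[H₂] / ([CO]·[H₂O]) = 7.50.
(0.00953)·(0.354) / ((0.00268)·([H₂O])) = 7.50
[H₂O] = 0.168 mol/L

[H₂O] = 0.168 mol/L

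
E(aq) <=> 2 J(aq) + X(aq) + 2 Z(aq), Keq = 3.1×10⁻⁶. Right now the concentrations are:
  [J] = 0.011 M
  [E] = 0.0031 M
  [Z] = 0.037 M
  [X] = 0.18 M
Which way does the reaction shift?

reverse (toward reactants)

Q = [J]²·[X]·[Z]² / [E] = (0.011)²·(0.18)·(0.037)² / (0.0031) = 9.6×10⁻⁶
Q = 9.6×10⁻⁶ > Keq = 3.1×10⁻⁶, so the reverse reaction proceeds.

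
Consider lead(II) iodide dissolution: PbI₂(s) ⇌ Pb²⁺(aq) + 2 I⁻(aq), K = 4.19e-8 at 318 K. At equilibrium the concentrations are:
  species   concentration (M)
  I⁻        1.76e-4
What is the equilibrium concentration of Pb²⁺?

(PbI₂ is a pure solid — omitted from K.)
At equilibrium, K = [Pb²⁺]·[I⁻]² = 4.19e-8.
([Pb²⁺])·(1.76e-4)² = 4.19e-8
[Pb²⁺] = 1.35 M

[Pb²⁺] = 1.35 M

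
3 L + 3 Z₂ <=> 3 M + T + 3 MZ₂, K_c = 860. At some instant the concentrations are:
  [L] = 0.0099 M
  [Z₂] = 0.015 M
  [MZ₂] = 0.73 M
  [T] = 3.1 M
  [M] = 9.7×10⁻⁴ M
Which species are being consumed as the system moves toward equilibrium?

L, Z₂ (reactants)

Q_c = [M]³·[T]·[MZ₂]³ / ([L]³·[Z₂]³) = (9.7×10⁻⁴)³·(3.1)·(0.73)³ / ((0.0099)³·(0.015)³) = 340
Q_c = 340 < K_c = 860: net forward reaction.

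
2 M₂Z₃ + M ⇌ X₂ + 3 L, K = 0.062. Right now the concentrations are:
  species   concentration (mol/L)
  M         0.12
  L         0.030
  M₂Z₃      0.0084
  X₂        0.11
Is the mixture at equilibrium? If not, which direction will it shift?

Q = [X₂]·[L]³ / ([M₂Z₃]²·[M]) = (0.11)·(0.030)³ / ((0.0084)²·(0.12)) = 0.35
Q = 0.35 > K = 0.062: net reverse reaction.

no; Q > K, reaction proceeds in reverse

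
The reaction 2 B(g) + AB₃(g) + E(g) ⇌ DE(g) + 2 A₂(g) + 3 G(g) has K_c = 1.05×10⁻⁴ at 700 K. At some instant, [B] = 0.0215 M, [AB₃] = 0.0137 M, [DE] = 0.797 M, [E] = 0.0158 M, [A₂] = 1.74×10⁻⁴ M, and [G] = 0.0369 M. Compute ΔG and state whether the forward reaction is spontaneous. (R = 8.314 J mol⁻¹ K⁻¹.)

Q_c = [DE]·[A₂]²·[G]³ / ([B]²·[AB₃]·[E]) = (0.797)·(1.74×10⁻⁴)²·(0.0369)³ / ((0.0215)²·(0.0137)·(0.0158)) = 1.21×10⁻⁵
ΔG = RT ln(Q_c/K_c) = (8.314 J mol⁻¹ K⁻¹)(700 K) × ln(1.21×10⁻⁵/1.05×10⁻⁴)
   = (5.820 kJ/mol)(-2.161) = -12.6 kJ/mol
ΔG < 0, so the forward reaction is spontaneous (proceeds forward).

ΔG = -12.6 kJ/mol; the forward reaction is spontaneous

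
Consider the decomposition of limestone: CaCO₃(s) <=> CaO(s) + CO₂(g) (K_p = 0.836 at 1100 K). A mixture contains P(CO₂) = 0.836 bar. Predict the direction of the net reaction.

(CaCO₃, CaO are pure solids — omitted from Q_p.)
Q_p = P(CO₂) = 0.836
Q_p = 0.836 = K_p, so the system is already at equilibrium.

neither direction; the system is at equilibrium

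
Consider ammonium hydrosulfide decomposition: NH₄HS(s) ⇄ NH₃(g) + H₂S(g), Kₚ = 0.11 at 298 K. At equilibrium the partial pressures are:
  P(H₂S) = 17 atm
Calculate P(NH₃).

P(NH₃) = 0.0065 atm

(NH₄HS is a pure solid — omitted from Kₚ.)
At equilibrium, Kₚ = P(NH₃)·P(H₂S) = 0.11.
(P(NH₃))·(17) = 0.11
P(NH₃) = 0.00647 = 0.0065 atm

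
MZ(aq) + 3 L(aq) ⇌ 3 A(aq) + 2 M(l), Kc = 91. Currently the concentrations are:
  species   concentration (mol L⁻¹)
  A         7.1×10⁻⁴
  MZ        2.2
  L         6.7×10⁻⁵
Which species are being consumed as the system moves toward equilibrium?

(M is a pure liquid — omitted from Qc.)
Qc = [A]³ / ([MZ]·[L]³) = (7.1×10⁻⁴)³ / ((2.2)·(6.7×10⁻⁵)³) = 540
Qc = 540 > Kc = 91: net reverse reaction.

A, M (products)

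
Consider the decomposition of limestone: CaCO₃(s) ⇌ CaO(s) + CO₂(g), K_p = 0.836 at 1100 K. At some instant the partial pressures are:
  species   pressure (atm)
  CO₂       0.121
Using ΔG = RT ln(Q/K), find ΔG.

ΔG = -17.7 kJ/mol

(CaCO₃, CaO are pure solids — omitted from Q_p.)
Q_p = P(CO₂) = 0.121
ΔG = RT ln(Q_p/K_p) = (8.314 J mol⁻¹ K⁻¹)(1100 K) × ln(0.121/0.836)
   = (9.145 kJ/mol)(-1.933) = -17.7 kJ/mol
ΔG < 0, so the forward reaction is spontaneous (proceeds forward).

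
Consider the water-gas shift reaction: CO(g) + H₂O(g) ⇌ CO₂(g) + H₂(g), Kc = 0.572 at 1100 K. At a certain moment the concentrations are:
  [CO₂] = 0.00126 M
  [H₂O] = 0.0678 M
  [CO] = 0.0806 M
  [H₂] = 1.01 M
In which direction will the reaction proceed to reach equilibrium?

in the forward direction

Qc = [CO₂]·[H₂] / ([CO]·[H₂O]) = (0.00126)·(1.01) / ((0.0806)·(0.0678)) = 0.233
Qc = 0.233 < Kc = 0.572, so the forward reaction proceeds.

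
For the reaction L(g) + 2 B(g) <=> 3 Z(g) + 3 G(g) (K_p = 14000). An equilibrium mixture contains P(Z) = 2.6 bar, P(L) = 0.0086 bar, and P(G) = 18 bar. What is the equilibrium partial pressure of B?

P(B) = 29 bar

At equilibrium, K_p = P(Z)³·P(G)³ / (P(L)·P(B)²) = 14000.
(2.6)³·(18)³ / ((0.0086)·(P(B))²) = 14000
P(B)² = 851 ⇒ P(B) = 29 bar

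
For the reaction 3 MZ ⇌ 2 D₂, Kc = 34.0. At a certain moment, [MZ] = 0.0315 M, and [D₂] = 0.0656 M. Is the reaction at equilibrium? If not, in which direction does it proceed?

in the reverse direction

Qc = [D₂]² / [MZ]³ = (0.0656)² / (0.0315)³ = 138
Qc = 138 > Kc = 34.0, so the reverse reaction proceeds.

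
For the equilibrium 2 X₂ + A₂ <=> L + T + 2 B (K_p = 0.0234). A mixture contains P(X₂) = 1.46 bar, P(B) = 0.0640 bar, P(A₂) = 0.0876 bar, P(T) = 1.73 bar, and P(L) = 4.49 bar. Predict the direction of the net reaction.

Q_p = P(L)·P(T)·P(B)² / (P(X₂)²·P(A₂)) = (4.49)·(1.73)·(0.0640)² / ((1.46)²·(0.0876)) = 0.170
Q_p = 0.170 > K_p = 0.0234, so the reverse reaction proceeds.

toward reactants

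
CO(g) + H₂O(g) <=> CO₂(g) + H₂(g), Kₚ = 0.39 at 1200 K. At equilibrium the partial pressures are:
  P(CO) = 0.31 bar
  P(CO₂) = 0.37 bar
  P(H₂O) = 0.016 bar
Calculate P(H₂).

At equilibrium, Kₚ = P(CO₂)·P(H₂) / (P(CO)·P(H₂O)) = 0.39.
(0.37)·(P(H₂)) / ((0.31)·(0.016)) = 0.39
P(H₂) = 0.00523 = 0.0052 bar

P(H₂) = 0.0052 bar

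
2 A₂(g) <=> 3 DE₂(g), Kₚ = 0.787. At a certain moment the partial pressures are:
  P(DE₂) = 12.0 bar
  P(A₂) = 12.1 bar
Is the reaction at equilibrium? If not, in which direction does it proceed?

Qₚ = P(DE₂)³ / P(A₂)² = (12.0)³ / (12.1)² = 11.8
Qₚ = 11.8 > Kₚ = 0.787, so the reverse reaction proceeds.

in the reverse direction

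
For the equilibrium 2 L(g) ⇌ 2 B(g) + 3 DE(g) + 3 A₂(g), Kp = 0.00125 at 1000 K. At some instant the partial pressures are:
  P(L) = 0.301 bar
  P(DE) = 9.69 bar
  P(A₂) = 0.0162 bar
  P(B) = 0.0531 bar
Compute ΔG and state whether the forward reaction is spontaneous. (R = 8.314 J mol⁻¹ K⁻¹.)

Qp = P(B)²·P(DE)³·P(A₂)³ / P(L)² = (0.0531)²·(9.69)³·(0.0162)³ / (0.301)² = 1.20×10⁻⁴
ΔG = RT ln(Qp/Kp) = (8.314 J mol⁻¹ K⁻¹)(1000 K) × ln(1.20×10⁻⁴/0.00125)
   = (8.314 kJ/mol)(-2.343) = -19.5 kJ/mol
ΔG < 0, so the forward reaction is spontaneous (proceeds forward).

ΔG = -19.5 kJ/mol; the forward reaction is spontaneous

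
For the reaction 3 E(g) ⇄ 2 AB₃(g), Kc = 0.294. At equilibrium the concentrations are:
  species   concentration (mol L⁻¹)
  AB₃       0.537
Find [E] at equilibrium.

At equilibrium, Kc = [AB₃]² / [E]³ = 0.294.
(0.537)² / ([E])³ = 0.294
[E]³ = 0.981 ⇒ [E] = 0.994 mol L⁻¹

[E] = 0.994 mol L⁻¹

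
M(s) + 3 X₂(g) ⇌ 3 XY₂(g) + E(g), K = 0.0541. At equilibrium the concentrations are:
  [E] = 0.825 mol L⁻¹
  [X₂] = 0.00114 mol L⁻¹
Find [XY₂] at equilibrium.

[XY₂] = 4.60×10⁻⁴ mol L⁻¹

(M is a pure solid — omitted from K.)
At equilibrium, K = [XY₂]³·[E] / [X₂]³ = 0.0541.
([XY₂])³·(0.825) / (0.00114)³ = 0.0541
[XY₂]³ = 9.72×10⁻¹¹ ⇒ [XY₂] = 4.60×10⁻⁴ mol L⁻¹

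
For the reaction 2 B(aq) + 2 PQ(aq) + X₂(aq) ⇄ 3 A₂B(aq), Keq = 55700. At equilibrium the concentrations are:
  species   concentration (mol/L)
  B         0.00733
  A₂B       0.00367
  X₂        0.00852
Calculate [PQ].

At equilibrium, Keq = [A₂B]³ / ([B]²·[PQ]²·[X₂]) = 55700.
(0.00367)³ / ((0.00733)²·([PQ])²·(0.00852)) = 55700
[PQ]² = 1.94×10⁻⁶ ⇒ [PQ] = 0.00139 mol/L

[PQ] = 0.00139 mol/L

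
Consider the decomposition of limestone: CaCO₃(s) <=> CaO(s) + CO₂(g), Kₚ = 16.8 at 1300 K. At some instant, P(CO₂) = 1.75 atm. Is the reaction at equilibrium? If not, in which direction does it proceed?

(CaCO₃, CaO are pure solids — omitted from Qₚ.)
Qₚ = P(CO₂) = 1.75
Qₚ = 1.75 < Kₚ = 16.8, so the forward reaction proceeds.

in the forward direction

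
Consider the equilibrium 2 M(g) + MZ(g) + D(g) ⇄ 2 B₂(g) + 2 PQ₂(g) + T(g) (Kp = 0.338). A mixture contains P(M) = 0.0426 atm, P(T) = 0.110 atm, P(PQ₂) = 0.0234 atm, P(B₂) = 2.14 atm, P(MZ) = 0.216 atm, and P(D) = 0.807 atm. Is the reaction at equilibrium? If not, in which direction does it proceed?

Qp = P(B₂)²·P(PQ₂)²·P(T) / (P(M)²·P(MZ)·P(D)) = (2.14)²·(0.0234)²·(0.110) / ((0.0426)²·(0.216)·(0.807)) = 0.872
Qp = 0.872 > Kp = 0.338, so the reverse reaction proceeds.

in the reverse direction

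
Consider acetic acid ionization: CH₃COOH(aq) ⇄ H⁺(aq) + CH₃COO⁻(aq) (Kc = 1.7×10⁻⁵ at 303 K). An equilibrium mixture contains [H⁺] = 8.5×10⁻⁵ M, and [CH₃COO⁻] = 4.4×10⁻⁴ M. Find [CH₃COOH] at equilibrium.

At equilibrium, Kc = [H⁺]·[CH₃COO⁻] / [CH₃COOH] = 1.7×10⁻⁵.
(8.5×10⁻⁵)·(4.4×10⁻⁴) / ([CH₃COOH]) = 1.7×10⁻⁵
[CH₃COOH] = 0.00220 = 0.0022 M

[CH₃COOH] = 0.0022 M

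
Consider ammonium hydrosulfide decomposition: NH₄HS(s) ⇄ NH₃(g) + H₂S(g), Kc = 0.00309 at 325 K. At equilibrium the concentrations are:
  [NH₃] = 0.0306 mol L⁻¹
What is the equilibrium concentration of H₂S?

(NH₄HS is a pure solid — omitted from Kc.)
At equilibrium, Kc = [NH₃]·[H₂S] = 0.00309.
(0.0306)·([H₂S]) = 0.00309
[H₂S] = 0.101 mol L⁻¹

[H₂S] = 0.101 mol L⁻¹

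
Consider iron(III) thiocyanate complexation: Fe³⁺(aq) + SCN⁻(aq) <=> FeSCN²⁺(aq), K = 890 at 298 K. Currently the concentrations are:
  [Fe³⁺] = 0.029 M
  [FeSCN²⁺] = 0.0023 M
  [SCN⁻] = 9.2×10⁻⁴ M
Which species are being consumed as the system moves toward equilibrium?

Q = [FeSCN²⁺] / ([Fe³⁺]·[SCN⁻]) = (0.0023) / ((0.029)·(9.2×10⁻⁴)) = 86
Q = 86 < K = 890: net forward reaction.

Fe³⁺, SCN⁻ (reactants)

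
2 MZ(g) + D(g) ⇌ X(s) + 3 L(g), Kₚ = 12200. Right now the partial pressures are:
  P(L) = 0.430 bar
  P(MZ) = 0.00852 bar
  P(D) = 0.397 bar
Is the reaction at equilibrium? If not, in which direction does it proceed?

in the forward direction

(X is a pure solid — omitted from Qₚ.)
Qₚ = P(L)³ / (P(MZ)²·P(D)) = (0.430)³ / ((0.00852)²·(0.397)) = 2760
Qₚ = 2760 < Kₚ = 12200, so the forward reaction proceeds.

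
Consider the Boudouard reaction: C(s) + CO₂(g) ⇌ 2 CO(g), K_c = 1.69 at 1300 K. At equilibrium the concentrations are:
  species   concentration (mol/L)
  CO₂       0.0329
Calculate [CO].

[CO] = 0.236 mol/L

(C is a pure solid — omitted from K_c.)
At equilibrium, K_c = [CO]² / [CO₂] = 1.69.
([CO])² / (0.0329) = 1.69
[CO]² = 0.0556 ⇒ [CO] = 0.236 mol/L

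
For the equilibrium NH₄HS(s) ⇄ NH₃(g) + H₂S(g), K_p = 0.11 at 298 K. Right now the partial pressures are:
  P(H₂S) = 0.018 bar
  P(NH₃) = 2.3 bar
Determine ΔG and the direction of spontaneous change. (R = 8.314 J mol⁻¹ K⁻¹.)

(NH₄HS is a pure solid — omitted from Q_p.)
Q_p = P(NH₃)·P(H₂S) = (2.3)·(0.018) = 0.0414
ΔG = RT ln(Q_p/K_p) = (8.314 J mol⁻¹ K⁻¹)(298 K) × ln(0.0414/0.11)
   = (2.478 kJ/mol)(-0.9772) = -2.42 kJ/mol
ΔG < 0, so the forward reaction is spontaneous (proceeds forward).

ΔG = -2.42 kJ/mol; the forward reaction is spontaneous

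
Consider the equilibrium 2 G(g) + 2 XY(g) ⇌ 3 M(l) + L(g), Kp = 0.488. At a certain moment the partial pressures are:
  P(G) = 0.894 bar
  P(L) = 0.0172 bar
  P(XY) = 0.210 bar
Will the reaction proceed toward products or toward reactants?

(M is a pure liquid — omitted from Qp.)
Qp = P(L) / (P(G)²·P(XY)²) = (0.0172) / ((0.894)²·(0.210)²) = 0.488
Qp = 0.488 = Kp, so the system is already at equilibrium.

no net change (already at equilibrium)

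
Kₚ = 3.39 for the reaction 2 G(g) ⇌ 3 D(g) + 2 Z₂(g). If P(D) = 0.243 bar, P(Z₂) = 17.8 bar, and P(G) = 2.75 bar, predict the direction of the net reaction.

Qₚ = P(D)³·P(Z₂)² / P(G)² = (0.243)³·(17.8)² / (2.75)² = 0.601
Qₚ = 0.601 < Kₚ = 3.39, so the forward reaction proceeds.

toward products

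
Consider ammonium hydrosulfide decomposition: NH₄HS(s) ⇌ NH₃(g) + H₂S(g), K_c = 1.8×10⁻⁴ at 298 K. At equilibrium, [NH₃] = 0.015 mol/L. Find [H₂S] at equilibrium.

[H₂S] = 0.012 mol/L

(NH₄HS is a pure solid — omitted from K_c.)
At equilibrium, K_c = [NH₃]·[H₂S] = 1.8×10⁻⁴.
(0.015)·([H₂S]) = 1.8×10⁻⁴
[H₂S] = 0.0120 = 0.012 mol/L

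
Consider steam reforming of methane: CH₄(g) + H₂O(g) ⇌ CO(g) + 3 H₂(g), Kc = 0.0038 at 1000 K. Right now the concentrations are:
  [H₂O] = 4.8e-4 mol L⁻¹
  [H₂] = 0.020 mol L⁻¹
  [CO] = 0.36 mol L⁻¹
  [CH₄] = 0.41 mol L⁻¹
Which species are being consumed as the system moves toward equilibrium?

CO, H₂ (products)

Qc = [CO]·[H₂]³ / ([CH₄]·[H₂O]) = (0.36)·(0.020)³ / ((0.41)·(4.8e-4)) = 0.015
Qc = 0.015 > Kc = 0.0038: net reverse reaction.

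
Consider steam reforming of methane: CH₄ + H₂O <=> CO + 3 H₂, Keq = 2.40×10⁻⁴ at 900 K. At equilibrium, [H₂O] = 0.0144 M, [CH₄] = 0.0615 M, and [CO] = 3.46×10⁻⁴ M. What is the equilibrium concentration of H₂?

[H₂] = 0.0850 M

At equilibrium, Keq = [CO]·[H₂]³ / ([CH₄]·[H₂O]) = 2.40×10⁻⁴.
(3.46×10⁻⁴)·([H₂])³ / ((0.0615)·(0.0144)) = 2.40×10⁻⁴
[H₂]³ = 6.14×10⁻⁴ ⇒ [H₂] = 0.0850 M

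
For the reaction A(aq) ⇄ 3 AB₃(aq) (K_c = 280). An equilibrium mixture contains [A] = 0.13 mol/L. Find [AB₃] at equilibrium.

[AB₃] = 3.3 mol/L

At equilibrium, K_c = [AB₃]³ / [A] = 280.
([AB₃])³ / (0.13) = 280
[AB₃]³ = 36.4 ⇒ [AB₃] = 3.3 mol/L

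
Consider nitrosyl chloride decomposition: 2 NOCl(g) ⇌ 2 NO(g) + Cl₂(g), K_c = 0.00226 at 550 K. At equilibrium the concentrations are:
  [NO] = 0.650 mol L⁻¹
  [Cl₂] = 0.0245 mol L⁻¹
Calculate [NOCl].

At equilibrium, K_c = [NO]²·[Cl₂] / [NOCl]² = 0.00226.
(0.650)²·(0.0245) / ([NOCl])² = 0.00226
[NOCl]² = 4.58 ⇒ [NOCl] = 2.14 mol L⁻¹

[NOCl] = 2.14 mol L⁻¹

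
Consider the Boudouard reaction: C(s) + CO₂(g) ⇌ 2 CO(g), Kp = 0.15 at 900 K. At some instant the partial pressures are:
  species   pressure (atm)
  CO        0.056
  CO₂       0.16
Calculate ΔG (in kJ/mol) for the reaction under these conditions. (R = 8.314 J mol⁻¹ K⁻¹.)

ΔG = -15.2 kJ/mol

(C is a pure solid — omitted from Qp.)
Qp = P(CO)² / P(CO₂) = (0.056)² / (0.16) = 0.0196
ΔG = RT ln(Qp/Kp) = (8.314 J mol⁻¹ K⁻¹)(900 K) × ln(0.0196/0.15)
   = (7.483 kJ/mol)(-2.035) = -15.2 kJ/mol
ΔG < 0, so the forward reaction is spontaneous (proceeds forward).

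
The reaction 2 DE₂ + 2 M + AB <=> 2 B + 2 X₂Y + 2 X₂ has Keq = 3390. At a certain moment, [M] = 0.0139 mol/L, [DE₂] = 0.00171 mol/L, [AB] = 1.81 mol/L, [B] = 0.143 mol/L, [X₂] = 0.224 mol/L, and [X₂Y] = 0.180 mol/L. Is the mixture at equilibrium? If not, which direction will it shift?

no; Q > K, reaction proceeds in reverse

Q = [B]²·[X₂Y]²·[X₂]² / ([DE₂]²·[M]²·[AB]) = (0.143)²·(0.180)²·(0.224)² / ((0.00171)²·(0.0139)²·(1.81)) = 32500
Q = 32500 > Keq = 3390: net reverse reaction.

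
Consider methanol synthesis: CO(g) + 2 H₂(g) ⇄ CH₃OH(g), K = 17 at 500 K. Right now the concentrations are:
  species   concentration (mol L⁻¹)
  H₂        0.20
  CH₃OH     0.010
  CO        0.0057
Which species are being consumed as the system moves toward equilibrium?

Q = [CH₃OH] / ([CO]·[H₂]²) = (0.010) / ((0.0057)·(0.20)²) = 44
Q = 44 > K = 17: net reverse reaction.

CH₃OH (products)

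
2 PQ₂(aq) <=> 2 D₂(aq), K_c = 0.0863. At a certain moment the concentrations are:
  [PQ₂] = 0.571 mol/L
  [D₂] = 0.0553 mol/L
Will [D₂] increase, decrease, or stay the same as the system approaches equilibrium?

increase

Q_c = [D₂]² / [PQ₂]² = (0.0553)² / (0.571)² = 0.00938
Q_c = 0.00938 < K_c = 0.0863: net forward reaction.
D₂ is a product, so it increases.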